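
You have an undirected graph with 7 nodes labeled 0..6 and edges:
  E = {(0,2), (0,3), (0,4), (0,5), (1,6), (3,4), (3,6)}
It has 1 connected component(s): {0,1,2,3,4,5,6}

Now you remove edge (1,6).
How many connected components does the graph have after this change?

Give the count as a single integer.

Answer: 2

Derivation:
Initial component count: 1
Remove (1,6): it was a bridge. Count increases: 1 -> 2.
  After removal, components: {0,2,3,4,5,6} {1}
New component count: 2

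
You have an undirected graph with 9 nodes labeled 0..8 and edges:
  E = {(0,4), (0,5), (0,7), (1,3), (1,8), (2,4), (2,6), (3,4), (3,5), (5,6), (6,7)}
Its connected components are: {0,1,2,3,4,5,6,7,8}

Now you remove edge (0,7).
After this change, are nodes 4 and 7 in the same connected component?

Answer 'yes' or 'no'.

Initial components: {0,1,2,3,4,5,6,7,8}
Removing edge (0,7): not a bridge — component count unchanged at 1.
New components: {0,1,2,3,4,5,6,7,8}
Are 4 and 7 in the same component? yes

Answer: yes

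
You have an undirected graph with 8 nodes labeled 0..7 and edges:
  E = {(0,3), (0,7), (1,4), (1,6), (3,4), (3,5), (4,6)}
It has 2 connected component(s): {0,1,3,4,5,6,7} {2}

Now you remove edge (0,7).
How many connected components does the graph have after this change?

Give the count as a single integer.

Answer: 3

Derivation:
Initial component count: 2
Remove (0,7): it was a bridge. Count increases: 2 -> 3.
  After removal, components: {0,1,3,4,5,6} {2} {7}
New component count: 3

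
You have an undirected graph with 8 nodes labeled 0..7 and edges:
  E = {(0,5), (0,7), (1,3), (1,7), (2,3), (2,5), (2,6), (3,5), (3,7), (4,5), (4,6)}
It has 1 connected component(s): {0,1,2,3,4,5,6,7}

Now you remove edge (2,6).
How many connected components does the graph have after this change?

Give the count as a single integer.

Initial component count: 1
Remove (2,6): not a bridge. Count unchanged: 1.
  After removal, components: {0,1,2,3,4,5,6,7}
New component count: 1

Answer: 1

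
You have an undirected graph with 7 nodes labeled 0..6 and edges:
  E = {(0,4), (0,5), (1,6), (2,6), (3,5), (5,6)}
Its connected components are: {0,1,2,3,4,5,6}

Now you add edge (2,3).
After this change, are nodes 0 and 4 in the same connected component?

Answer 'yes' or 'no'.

Initial components: {0,1,2,3,4,5,6}
Adding edge (2,3): both already in same component {0,1,2,3,4,5,6}. No change.
New components: {0,1,2,3,4,5,6}
Are 0 and 4 in the same component? yes

Answer: yes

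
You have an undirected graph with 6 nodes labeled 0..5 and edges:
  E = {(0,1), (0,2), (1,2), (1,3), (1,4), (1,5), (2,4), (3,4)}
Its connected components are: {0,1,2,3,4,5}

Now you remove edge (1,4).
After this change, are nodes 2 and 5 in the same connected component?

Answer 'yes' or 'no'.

Answer: yes

Derivation:
Initial components: {0,1,2,3,4,5}
Removing edge (1,4): not a bridge — component count unchanged at 1.
New components: {0,1,2,3,4,5}
Are 2 and 5 in the same component? yes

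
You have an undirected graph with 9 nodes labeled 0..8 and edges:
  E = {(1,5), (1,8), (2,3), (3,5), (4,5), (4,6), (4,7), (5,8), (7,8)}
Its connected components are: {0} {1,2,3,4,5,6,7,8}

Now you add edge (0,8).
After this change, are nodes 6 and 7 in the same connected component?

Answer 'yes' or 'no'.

Answer: yes

Derivation:
Initial components: {0} {1,2,3,4,5,6,7,8}
Adding edge (0,8): merges {0} and {1,2,3,4,5,6,7,8}.
New components: {0,1,2,3,4,5,6,7,8}
Are 6 and 7 in the same component? yes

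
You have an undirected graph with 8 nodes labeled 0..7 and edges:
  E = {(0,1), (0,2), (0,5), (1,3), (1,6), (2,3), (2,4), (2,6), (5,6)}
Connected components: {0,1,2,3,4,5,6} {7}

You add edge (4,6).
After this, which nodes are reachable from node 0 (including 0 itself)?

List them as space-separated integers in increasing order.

Answer: 0 1 2 3 4 5 6

Derivation:
Before: nodes reachable from 0: {0,1,2,3,4,5,6}
Adding (4,6): both endpoints already in same component. Reachability from 0 unchanged.
After: nodes reachable from 0: {0,1,2,3,4,5,6}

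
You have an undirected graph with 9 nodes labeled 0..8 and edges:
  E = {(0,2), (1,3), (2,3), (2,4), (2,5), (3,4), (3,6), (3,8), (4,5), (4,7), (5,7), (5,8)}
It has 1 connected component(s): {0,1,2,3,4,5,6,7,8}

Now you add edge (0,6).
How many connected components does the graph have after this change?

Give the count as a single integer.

Answer: 1

Derivation:
Initial component count: 1
Add (0,6): endpoints already in same component. Count unchanged: 1.
New component count: 1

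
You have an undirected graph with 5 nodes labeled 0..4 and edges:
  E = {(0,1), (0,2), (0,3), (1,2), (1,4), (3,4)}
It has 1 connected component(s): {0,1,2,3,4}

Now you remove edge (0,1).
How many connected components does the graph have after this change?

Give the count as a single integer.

Answer: 1

Derivation:
Initial component count: 1
Remove (0,1): not a bridge. Count unchanged: 1.
  After removal, components: {0,1,2,3,4}
New component count: 1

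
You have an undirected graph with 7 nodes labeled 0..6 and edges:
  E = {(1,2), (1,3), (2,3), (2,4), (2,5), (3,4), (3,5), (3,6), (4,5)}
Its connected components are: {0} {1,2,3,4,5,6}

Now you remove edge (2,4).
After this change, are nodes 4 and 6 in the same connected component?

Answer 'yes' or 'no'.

Answer: yes

Derivation:
Initial components: {0} {1,2,3,4,5,6}
Removing edge (2,4): not a bridge — component count unchanged at 2.
New components: {0} {1,2,3,4,5,6}
Are 4 and 6 in the same component? yes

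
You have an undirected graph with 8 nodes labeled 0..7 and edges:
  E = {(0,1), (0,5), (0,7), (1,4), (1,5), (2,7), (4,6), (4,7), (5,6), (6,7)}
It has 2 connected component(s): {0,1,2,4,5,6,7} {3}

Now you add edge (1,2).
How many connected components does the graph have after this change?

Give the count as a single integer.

Initial component count: 2
Add (1,2): endpoints already in same component. Count unchanged: 2.
New component count: 2

Answer: 2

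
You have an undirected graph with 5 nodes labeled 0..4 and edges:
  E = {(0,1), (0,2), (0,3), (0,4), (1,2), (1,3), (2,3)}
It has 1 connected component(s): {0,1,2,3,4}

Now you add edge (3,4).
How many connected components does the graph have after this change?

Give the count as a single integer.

Answer: 1

Derivation:
Initial component count: 1
Add (3,4): endpoints already in same component. Count unchanged: 1.
New component count: 1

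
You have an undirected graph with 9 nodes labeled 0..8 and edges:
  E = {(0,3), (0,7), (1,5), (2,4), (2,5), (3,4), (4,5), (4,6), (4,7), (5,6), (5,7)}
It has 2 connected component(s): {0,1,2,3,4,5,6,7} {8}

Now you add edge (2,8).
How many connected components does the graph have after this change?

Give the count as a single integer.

Answer: 1

Derivation:
Initial component count: 2
Add (2,8): merges two components. Count decreases: 2 -> 1.
New component count: 1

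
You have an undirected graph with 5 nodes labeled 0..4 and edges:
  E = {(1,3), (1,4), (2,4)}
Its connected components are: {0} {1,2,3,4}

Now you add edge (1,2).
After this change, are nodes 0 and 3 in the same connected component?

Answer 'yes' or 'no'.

Initial components: {0} {1,2,3,4}
Adding edge (1,2): both already in same component {1,2,3,4}. No change.
New components: {0} {1,2,3,4}
Are 0 and 3 in the same component? no

Answer: no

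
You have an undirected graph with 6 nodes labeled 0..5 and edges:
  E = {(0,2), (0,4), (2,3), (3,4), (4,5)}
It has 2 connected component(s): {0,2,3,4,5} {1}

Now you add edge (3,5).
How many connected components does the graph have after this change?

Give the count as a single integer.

Answer: 2

Derivation:
Initial component count: 2
Add (3,5): endpoints already in same component. Count unchanged: 2.
New component count: 2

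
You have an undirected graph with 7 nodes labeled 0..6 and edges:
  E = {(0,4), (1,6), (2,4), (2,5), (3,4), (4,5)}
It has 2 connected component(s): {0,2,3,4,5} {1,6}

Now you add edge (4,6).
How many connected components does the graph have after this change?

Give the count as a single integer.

Answer: 1

Derivation:
Initial component count: 2
Add (4,6): merges two components. Count decreases: 2 -> 1.
New component count: 1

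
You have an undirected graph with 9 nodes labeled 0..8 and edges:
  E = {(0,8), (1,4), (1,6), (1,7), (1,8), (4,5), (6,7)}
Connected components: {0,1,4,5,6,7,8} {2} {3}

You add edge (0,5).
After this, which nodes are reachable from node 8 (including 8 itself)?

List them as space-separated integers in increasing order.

Answer: 0 1 4 5 6 7 8

Derivation:
Before: nodes reachable from 8: {0,1,4,5,6,7,8}
Adding (0,5): both endpoints already in same component. Reachability from 8 unchanged.
After: nodes reachable from 8: {0,1,4,5,6,7,8}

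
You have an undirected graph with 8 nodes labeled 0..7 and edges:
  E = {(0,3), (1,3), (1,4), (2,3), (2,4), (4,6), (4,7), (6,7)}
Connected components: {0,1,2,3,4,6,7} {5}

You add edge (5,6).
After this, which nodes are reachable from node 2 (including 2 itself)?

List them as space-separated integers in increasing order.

Before: nodes reachable from 2: {0,1,2,3,4,6,7}
Adding (5,6): merges 2's component with another. Reachability grows.
After: nodes reachable from 2: {0,1,2,3,4,5,6,7}

Answer: 0 1 2 3 4 5 6 7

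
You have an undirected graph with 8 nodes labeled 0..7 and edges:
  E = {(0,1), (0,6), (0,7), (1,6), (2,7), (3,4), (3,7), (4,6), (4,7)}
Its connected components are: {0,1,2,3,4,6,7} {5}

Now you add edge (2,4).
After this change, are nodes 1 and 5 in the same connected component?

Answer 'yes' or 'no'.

Initial components: {0,1,2,3,4,6,7} {5}
Adding edge (2,4): both already in same component {0,1,2,3,4,6,7}. No change.
New components: {0,1,2,3,4,6,7} {5}
Are 1 and 5 in the same component? no

Answer: no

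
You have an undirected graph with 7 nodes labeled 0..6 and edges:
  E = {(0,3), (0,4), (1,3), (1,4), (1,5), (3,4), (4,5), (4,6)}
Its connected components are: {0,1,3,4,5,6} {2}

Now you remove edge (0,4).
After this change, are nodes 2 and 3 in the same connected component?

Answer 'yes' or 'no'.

Initial components: {0,1,3,4,5,6} {2}
Removing edge (0,4): not a bridge — component count unchanged at 2.
New components: {0,1,3,4,5,6} {2}
Are 2 and 3 in the same component? no

Answer: no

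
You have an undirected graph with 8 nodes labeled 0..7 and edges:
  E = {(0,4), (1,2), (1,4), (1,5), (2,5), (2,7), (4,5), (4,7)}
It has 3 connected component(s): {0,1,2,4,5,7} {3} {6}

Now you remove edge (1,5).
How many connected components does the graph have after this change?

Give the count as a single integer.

Initial component count: 3
Remove (1,5): not a bridge. Count unchanged: 3.
  After removal, components: {0,1,2,4,5,7} {3} {6}
New component count: 3

Answer: 3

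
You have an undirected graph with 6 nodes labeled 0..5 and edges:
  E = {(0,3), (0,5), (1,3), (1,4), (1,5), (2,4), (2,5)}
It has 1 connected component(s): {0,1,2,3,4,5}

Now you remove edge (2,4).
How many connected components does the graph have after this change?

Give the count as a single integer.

Initial component count: 1
Remove (2,4): not a bridge. Count unchanged: 1.
  After removal, components: {0,1,2,3,4,5}
New component count: 1

Answer: 1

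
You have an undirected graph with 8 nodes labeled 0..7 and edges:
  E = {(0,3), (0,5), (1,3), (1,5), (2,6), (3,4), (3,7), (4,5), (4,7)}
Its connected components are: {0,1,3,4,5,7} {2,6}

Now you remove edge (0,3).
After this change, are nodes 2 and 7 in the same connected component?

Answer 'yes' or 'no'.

Answer: no

Derivation:
Initial components: {0,1,3,4,5,7} {2,6}
Removing edge (0,3): not a bridge — component count unchanged at 2.
New components: {0,1,3,4,5,7} {2,6}
Are 2 and 7 in the same component? no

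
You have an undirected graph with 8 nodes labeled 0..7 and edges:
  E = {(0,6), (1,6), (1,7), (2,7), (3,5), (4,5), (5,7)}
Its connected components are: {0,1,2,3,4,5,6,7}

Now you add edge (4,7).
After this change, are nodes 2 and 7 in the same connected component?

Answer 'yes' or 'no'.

Initial components: {0,1,2,3,4,5,6,7}
Adding edge (4,7): both already in same component {0,1,2,3,4,5,6,7}. No change.
New components: {0,1,2,3,4,5,6,7}
Are 2 and 7 in the same component? yes

Answer: yes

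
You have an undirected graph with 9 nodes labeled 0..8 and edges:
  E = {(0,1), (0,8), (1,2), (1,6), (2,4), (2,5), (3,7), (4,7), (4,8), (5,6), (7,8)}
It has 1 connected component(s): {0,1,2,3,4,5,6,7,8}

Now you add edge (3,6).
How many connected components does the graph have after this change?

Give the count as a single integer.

Initial component count: 1
Add (3,6): endpoints already in same component. Count unchanged: 1.
New component count: 1

Answer: 1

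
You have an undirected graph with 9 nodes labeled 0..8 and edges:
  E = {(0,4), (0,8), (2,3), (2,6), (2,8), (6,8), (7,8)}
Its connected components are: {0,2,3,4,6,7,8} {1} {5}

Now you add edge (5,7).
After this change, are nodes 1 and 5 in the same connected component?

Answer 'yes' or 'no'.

Answer: no

Derivation:
Initial components: {0,2,3,4,6,7,8} {1} {5}
Adding edge (5,7): merges {5} and {0,2,3,4,6,7,8}.
New components: {0,2,3,4,5,6,7,8} {1}
Are 1 and 5 in the same component? no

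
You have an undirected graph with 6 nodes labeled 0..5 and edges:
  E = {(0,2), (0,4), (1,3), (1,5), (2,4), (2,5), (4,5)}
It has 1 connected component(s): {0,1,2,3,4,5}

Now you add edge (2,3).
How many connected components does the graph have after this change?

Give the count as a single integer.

Answer: 1

Derivation:
Initial component count: 1
Add (2,3): endpoints already in same component. Count unchanged: 1.
New component count: 1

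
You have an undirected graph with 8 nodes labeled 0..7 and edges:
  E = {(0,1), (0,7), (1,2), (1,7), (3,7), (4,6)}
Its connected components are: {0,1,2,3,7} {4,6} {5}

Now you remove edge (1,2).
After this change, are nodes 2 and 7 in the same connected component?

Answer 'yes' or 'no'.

Answer: no

Derivation:
Initial components: {0,1,2,3,7} {4,6} {5}
Removing edge (1,2): it was a bridge — component count 3 -> 4.
New components: {0,1,3,7} {2} {4,6} {5}
Are 2 and 7 in the same component? no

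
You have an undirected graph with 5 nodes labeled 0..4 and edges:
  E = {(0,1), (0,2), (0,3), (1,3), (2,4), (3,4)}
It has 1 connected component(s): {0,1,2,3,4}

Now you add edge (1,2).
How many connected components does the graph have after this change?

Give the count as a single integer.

Initial component count: 1
Add (1,2): endpoints already in same component. Count unchanged: 1.
New component count: 1

Answer: 1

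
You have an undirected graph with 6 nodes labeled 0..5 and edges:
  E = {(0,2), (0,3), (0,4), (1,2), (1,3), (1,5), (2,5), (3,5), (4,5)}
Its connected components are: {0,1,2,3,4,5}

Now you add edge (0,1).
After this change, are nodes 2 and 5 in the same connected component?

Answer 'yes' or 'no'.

Answer: yes

Derivation:
Initial components: {0,1,2,3,4,5}
Adding edge (0,1): both already in same component {0,1,2,3,4,5}. No change.
New components: {0,1,2,3,4,5}
Are 2 and 5 in the same component? yes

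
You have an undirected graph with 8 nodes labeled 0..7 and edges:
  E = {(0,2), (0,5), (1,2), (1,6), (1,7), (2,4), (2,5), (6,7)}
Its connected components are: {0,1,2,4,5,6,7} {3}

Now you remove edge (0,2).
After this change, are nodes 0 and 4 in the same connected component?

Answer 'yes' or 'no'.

Initial components: {0,1,2,4,5,6,7} {3}
Removing edge (0,2): not a bridge — component count unchanged at 2.
New components: {0,1,2,4,5,6,7} {3}
Are 0 and 4 in the same component? yes

Answer: yes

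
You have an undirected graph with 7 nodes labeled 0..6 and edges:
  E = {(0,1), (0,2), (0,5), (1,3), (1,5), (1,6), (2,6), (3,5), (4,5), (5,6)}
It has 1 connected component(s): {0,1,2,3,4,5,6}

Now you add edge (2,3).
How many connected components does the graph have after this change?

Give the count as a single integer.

Answer: 1

Derivation:
Initial component count: 1
Add (2,3): endpoints already in same component. Count unchanged: 1.
New component count: 1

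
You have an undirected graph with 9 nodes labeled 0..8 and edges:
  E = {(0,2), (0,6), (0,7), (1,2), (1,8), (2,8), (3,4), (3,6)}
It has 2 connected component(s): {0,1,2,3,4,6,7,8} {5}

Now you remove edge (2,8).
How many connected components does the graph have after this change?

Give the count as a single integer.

Answer: 2

Derivation:
Initial component count: 2
Remove (2,8): not a bridge. Count unchanged: 2.
  After removal, components: {0,1,2,3,4,6,7,8} {5}
New component count: 2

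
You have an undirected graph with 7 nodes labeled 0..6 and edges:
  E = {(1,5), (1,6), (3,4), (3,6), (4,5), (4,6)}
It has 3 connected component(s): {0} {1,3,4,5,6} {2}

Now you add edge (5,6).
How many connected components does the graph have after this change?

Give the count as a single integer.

Initial component count: 3
Add (5,6): endpoints already in same component. Count unchanged: 3.
New component count: 3

Answer: 3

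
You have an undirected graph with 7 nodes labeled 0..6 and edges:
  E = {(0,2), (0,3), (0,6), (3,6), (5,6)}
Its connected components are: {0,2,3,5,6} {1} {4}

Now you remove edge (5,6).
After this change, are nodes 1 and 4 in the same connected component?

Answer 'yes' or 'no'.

Initial components: {0,2,3,5,6} {1} {4}
Removing edge (5,6): it was a bridge — component count 3 -> 4.
New components: {0,2,3,6} {1} {4} {5}
Are 1 and 4 in the same component? no

Answer: no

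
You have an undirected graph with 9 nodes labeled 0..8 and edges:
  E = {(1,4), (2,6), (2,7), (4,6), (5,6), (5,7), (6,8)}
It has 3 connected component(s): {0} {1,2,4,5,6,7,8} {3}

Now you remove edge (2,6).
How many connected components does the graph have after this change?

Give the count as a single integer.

Initial component count: 3
Remove (2,6): not a bridge. Count unchanged: 3.
  After removal, components: {0} {1,2,4,5,6,7,8} {3}
New component count: 3

Answer: 3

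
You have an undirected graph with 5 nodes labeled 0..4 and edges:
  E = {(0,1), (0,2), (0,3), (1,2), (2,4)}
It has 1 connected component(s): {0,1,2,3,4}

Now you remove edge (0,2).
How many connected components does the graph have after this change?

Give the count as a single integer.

Answer: 1

Derivation:
Initial component count: 1
Remove (0,2): not a bridge. Count unchanged: 1.
  After removal, components: {0,1,2,3,4}
New component count: 1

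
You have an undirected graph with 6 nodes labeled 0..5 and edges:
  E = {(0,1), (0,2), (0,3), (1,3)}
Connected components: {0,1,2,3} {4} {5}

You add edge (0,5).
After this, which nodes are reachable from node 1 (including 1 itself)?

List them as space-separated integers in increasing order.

Answer: 0 1 2 3 5

Derivation:
Before: nodes reachable from 1: {0,1,2,3}
Adding (0,5): merges 1's component with another. Reachability grows.
After: nodes reachable from 1: {0,1,2,3,5}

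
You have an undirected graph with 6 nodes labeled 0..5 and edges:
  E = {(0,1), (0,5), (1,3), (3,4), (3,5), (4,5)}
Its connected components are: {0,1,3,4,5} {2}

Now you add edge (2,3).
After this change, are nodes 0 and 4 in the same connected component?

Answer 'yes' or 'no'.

Answer: yes

Derivation:
Initial components: {0,1,3,4,5} {2}
Adding edge (2,3): merges {2} and {0,1,3,4,5}.
New components: {0,1,2,3,4,5}
Are 0 and 4 in the same component? yes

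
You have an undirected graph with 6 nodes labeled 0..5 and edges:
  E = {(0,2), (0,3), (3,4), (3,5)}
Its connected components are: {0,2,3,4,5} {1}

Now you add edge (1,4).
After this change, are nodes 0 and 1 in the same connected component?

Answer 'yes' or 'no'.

Answer: yes

Derivation:
Initial components: {0,2,3,4,5} {1}
Adding edge (1,4): merges {1} and {0,2,3,4,5}.
New components: {0,1,2,3,4,5}
Are 0 and 1 in the same component? yes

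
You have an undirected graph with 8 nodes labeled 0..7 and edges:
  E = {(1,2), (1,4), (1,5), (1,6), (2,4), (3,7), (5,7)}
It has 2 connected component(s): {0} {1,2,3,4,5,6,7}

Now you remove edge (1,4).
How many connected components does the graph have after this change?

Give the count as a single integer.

Initial component count: 2
Remove (1,4): not a bridge. Count unchanged: 2.
  After removal, components: {0} {1,2,3,4,5,6,7}
New component count: 2

Answer: 2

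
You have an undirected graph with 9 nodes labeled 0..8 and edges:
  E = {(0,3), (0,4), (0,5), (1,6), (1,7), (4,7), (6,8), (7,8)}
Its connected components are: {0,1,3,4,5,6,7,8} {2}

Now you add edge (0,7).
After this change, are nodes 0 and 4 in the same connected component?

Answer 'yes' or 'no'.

Answer: yes

Derivation:
Initial components: {0,1,3,4,5,6,7,8} {2}
Adding edge (0,7): both already in same component {0,1,3,4,5,6,7,8}. No change.
New components: {0,1,3,4,5,6,7,8} {2}
Are 0 and 4 in the same component? yes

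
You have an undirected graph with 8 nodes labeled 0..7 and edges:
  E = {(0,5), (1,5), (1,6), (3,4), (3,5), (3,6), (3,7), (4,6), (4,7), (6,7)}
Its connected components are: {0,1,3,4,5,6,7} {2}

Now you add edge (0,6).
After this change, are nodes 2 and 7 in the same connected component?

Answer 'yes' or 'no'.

Initial components: {0,1,3,4,5,6,7} {2}
Adding edge (0,6): both already in same component {0,1,3,4,5,6,7}. No change.
New components: {0,1,3,4,5,6,7} {2}
Are 2 and 7 in the same component? no

Answer: no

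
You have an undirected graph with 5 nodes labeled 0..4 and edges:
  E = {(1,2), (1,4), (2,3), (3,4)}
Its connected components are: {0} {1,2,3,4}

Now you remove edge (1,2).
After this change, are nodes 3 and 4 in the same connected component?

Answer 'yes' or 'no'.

Initial components: {0} {1,2,3,4}
Removing edge (1,2): not a bridge — component count unchanged at 2.
New components: {0} {1,2,3,4}
Are 3 and 4 in the same component? yes

Answer: yes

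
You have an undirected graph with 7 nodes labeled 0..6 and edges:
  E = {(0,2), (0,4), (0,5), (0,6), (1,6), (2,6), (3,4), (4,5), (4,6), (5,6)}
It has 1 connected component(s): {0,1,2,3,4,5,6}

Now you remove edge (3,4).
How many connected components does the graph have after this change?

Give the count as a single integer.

Answer: 2

Derivation:
Initial component count: 1
Remove (3,4): it was a bridge. Count increases: 1 -> 2.
  After removal, components: {0,1,2,4,5,6} {3}
New component count: 2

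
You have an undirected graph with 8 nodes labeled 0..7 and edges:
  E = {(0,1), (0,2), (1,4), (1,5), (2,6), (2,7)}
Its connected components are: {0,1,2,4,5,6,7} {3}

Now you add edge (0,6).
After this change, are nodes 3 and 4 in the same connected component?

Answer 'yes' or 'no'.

Initial components: {0,1,2,4,5,6,7} {3}
Adding edge (0,6): both already in same component {0,1,2,4,5,6,7}. No change.
New components: {0,1,2,4,5,6,7} {3}
Are 3 and 4 in the same component? no

Answer: no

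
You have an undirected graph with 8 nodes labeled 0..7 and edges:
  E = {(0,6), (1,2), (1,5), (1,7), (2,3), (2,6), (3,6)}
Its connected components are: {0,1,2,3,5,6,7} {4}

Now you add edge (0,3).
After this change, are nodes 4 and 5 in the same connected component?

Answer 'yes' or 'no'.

Initial components: {0,1,2,3,5,6,7} {4}
Adding edge (0,3): both already in same component {0,1,2,3,5,6,7}. No change.
New components: {0,1,2,3,5,6,7} {4}
Are 4 and 5 in the same component? no

Answer: no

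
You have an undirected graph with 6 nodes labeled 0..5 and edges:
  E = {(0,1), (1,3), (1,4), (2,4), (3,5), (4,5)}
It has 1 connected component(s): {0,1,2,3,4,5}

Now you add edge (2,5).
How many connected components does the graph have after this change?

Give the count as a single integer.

Initial component count: 1
Add (2,5): endpoints already in same component. Count unchanged: 1.
New component count: 1

Answer: 1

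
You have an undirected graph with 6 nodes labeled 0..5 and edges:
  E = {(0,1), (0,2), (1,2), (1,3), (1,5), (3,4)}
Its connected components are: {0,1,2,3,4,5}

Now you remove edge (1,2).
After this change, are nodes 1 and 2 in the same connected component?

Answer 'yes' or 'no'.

Initial components: {0,1,2,3,4,5}
Removing edge (1,2): not a bridge — component count unchanged at 1.
New components: {0,1,2,3,4,5}
Are 1 and 2 in the same component? yes

Answer: yes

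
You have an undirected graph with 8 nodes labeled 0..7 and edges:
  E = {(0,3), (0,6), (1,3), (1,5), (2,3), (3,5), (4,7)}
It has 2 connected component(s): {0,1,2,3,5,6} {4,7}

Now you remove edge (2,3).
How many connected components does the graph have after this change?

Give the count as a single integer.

Answer: 3

Derivation:
Initial component count: 2
Remove (2,3): it was a bridge. Count increases: 2 -> 3.
  After removal, components: {0,1,3,5,6} {2} {4,7}
New component count: 3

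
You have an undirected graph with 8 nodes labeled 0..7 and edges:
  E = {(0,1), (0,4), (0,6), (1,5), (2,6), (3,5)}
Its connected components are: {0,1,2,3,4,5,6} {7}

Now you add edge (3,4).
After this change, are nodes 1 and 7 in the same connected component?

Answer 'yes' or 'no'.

Answer: no

Derivation:
Initial components: {0,1,2,3,4,5,6} {7}
Adding edge (3,4): both already in same component {0,1,2,3,4,5,6}. No change.
New components: {0,1,2,3,4,5,6} {7}
Are 1 and 7 in the same component? no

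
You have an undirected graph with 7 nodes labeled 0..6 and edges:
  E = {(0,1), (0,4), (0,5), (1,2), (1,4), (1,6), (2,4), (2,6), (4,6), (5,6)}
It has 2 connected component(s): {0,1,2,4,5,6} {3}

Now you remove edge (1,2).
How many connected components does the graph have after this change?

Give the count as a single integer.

Initial component count: 2
Remove (1,2): not a bridge. Count unchanged: 2.
  After removal, components: {0,1,2,4,5,6} {3}
New component count: 2

Answer: 2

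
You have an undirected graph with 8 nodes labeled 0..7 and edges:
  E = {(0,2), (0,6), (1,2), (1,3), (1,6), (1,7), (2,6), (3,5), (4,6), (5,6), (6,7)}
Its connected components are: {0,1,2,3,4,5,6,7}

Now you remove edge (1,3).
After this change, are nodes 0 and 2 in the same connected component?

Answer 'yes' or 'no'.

Answer: yes

Derivation:
Initial components: {0,1,2,3,4,5,6,7}
Removing edge (1,3): not a bridge — component count unchanged at 1.
New components: {0,1,2,3,4,5,6,7}
Are 0 and 2 in the same component? yes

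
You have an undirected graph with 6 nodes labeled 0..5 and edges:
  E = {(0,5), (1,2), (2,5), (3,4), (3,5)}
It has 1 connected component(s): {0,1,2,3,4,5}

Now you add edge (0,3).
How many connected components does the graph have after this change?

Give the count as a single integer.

Initial component count: 1
Add (0,3): endpoints already in same component. Count unchanged: 1.
New component count: 1

Answer: 1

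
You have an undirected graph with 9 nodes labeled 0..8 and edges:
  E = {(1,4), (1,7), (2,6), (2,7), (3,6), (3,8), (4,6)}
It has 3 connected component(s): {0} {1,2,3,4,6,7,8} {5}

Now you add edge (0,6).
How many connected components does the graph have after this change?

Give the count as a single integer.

Answer: 2

Derivation:
Initial component count: 3
Add (0,6): merges two components. Count decreases: 3 -> 2.
New component count: 2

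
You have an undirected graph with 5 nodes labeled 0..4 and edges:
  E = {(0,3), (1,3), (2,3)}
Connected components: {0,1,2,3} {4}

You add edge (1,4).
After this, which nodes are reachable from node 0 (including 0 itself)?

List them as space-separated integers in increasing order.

Answer: 0 1 2 3 4

Derivation:
Before: nodes reachable from 0: {0,1,2,3}
Adding (1,4): merges 0's component with another. Reachability grows.
After: nodes reachable from 0: {0,1,2,3,4}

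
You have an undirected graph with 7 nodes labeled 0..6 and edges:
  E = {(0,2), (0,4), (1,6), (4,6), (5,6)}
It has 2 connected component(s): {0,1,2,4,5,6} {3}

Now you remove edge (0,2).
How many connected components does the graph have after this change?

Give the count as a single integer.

Initial component count: 2
Remove (0,2): it was a bridge. Count increases: 2 -> 3.
  After removal, components: {0,1,4,5,6} {2} {3}
New component count: 3

Answer: 3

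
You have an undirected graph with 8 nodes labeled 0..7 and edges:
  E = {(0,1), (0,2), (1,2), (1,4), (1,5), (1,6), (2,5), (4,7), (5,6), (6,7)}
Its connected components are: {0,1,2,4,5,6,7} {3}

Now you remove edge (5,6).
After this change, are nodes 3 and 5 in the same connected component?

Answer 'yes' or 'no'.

Answer: no

Derivation:
Initial components: {0,1,2,4,5,6,7} {3}
Removing edge (5,6): not a bridge — component count unchanged at 2.
New components: {0,1,2,4,5,6,7} {3}
Are 3 and 5 in the same component? no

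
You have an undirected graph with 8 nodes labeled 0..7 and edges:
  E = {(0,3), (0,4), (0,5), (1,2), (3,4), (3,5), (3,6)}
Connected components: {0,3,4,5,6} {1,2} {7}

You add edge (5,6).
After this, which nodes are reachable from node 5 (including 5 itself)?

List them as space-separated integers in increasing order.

Before: nodes reachable from 5: {0,3,4,5,6}
Adding (5,6): both endpoints already in same component. Reachability from 5 unchanged.
After: nodes reachable from 5: {0,3,4,5,6}

Answer: 0 3 4 5 6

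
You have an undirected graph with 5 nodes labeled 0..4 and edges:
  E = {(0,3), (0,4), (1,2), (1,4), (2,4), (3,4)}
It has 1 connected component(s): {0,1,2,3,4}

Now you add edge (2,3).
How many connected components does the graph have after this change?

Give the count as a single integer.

Initial component count: 1
Add (2,3): endpoints already in same component. Count unchanged: 1.
New component count: 1

Answer: 1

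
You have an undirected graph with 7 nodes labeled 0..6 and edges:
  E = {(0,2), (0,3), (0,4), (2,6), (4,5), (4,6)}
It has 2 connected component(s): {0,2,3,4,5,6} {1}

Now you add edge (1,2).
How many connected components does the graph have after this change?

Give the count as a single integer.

Answer: 1

Derivation:
Initial component count: 2
Add (1,2): merges two components. Count decreases: 2 -> 1.
New component count: 1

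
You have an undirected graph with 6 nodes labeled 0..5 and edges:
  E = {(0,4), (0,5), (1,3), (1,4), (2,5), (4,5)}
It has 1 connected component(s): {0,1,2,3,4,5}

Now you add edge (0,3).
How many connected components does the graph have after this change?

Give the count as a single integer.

Answer: 1

Derivation:
Initial component count: 1
Add (0,3): endpoints already in same component. Count unchanged: 1.
New component count: 1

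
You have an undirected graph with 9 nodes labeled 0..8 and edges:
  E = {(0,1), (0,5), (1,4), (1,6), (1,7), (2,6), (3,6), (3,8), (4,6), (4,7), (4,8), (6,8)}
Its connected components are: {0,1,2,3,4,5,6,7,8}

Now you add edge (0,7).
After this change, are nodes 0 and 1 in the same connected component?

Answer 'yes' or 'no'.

Answer: yes

Derivation:
Initial components: {0,1,2,3,4,5,6,7,8}
Adding edge (0,7): both already in same component {0,1,2,3,4,5,6,7,8}. No change.
New components: {0,1,2,3,4,5,6,7,8}
Are 0 and 1 in the same component? yes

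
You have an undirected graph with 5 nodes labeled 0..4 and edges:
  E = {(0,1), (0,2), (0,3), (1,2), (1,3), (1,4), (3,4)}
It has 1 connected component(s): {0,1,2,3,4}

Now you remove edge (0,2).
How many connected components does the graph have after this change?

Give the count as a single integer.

Answer: 1

Derivation:
Initial component count: 1
Remove (0,2): not a bridge. Count unchanged: 1.
  After removal, components: {0,1,2,3,4}
New component count: 1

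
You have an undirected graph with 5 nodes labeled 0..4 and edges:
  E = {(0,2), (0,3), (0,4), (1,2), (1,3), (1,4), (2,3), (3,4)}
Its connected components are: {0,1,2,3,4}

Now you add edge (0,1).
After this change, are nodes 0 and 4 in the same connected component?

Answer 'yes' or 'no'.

Initial components: {0,1,2,3,4}
Adding edge (0,1): both already in same component {0,1,2,3,4}. No change.
New components: {0,1,2,3,4}
Are 0 and 4 in the same component? yes

Answer: yes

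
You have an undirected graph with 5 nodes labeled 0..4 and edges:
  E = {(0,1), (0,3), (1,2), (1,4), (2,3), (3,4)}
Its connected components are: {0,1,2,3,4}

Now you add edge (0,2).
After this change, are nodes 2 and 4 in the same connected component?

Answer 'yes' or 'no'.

Answer: yes

Derivation:
Initial components: {0,1,2,3,4}
Adding edge (0,2): both already in same component {0,1,2,3,4}. No change.
New components: {0,1,2,3,4}
Are 2 and 4 in the same component? yes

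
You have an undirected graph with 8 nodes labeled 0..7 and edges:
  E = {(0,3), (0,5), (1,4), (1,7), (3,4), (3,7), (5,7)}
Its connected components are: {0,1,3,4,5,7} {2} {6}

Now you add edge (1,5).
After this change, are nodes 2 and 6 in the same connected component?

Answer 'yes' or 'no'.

Answer: no

Derivation:
Initial components: {0,1,3,4,5,7} {2} {6}
Adding edge (1,5): both already in same component {0,1,3,4,5,7}. No change.
New components: {0,1,3,4,5,7} {2} {6}
Are 2 and 6 in the same component? no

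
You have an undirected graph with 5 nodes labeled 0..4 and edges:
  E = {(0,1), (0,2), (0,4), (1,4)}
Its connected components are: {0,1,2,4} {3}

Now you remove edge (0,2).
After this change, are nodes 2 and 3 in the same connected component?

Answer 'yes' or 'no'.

Answer: no

Derivation:
Initial components: {0,1,2,4} {3}
Removing edge (0,2): it was a bridge — component count 2 -> 3.
New components: {0,1,4} {2} {3}
Are 2 and 3 in the same component? no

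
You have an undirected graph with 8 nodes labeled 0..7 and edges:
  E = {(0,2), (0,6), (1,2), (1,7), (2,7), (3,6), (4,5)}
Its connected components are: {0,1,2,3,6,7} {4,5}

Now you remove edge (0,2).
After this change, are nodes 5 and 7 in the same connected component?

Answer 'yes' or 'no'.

Initial components: {0,1,2,3,6,7} {4,5}
Removing edge (0,2): it was a bridge — component count 2 -> 3.
New components: {0,3,6} {1,2,7} {4,5}
Are 5 and 7 in the same component? no

Answer: no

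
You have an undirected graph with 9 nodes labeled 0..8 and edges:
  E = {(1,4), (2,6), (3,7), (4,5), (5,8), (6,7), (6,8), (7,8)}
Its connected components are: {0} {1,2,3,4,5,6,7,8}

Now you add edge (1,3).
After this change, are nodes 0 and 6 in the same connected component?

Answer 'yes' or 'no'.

Answer: no

Derivation:
Initial components: {0} {1,2,3,4,5,6,7,8}
Adding edge (1,3): both already in same component {1,2,3,4,5,6,7,8}. No change.
New components: {0} {1,2,3,4,5,6,7,8}
Are 0 and 6 in the same component? no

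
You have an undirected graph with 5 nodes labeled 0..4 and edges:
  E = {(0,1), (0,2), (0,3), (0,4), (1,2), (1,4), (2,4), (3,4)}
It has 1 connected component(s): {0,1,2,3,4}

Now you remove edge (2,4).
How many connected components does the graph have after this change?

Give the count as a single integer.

Initial component count: 1
Remove (2,4): not a bridge. Count unchanged: 1.
  After removal, components: {0,1,2,3,4}
New component count: 1

Answer: 1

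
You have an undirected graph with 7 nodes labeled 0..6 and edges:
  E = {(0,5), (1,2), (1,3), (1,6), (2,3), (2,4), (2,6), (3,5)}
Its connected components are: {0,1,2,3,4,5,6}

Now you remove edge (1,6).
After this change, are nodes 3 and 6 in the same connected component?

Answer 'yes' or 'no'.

Initial components: {0,1,2,3,4,5,6}
Removing edge (1,6): not a bridge — component count unchanged at 1.
New components: {0,1,2,3,4,5,6}
Are 3 and 6 in the same component? yes

Answer: yes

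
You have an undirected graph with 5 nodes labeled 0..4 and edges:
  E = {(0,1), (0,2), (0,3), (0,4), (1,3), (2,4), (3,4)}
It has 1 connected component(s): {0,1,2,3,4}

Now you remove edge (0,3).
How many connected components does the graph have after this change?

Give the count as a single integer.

Answer: 1

Derivation:
Initial component count: 1
Remove (0,3): not a bridge. Count unchanged: 1.
  After removal, components: {0,1,2,3,4}
New component count: 1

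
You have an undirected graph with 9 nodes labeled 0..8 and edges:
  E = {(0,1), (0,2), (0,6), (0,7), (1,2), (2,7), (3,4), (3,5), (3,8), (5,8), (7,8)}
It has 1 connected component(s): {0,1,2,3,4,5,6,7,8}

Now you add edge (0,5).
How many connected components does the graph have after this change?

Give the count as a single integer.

Initial component count: 1
Add (0,5): endpoints already in same component. Count unchanged: 1.
New component count: 1

Answer: 1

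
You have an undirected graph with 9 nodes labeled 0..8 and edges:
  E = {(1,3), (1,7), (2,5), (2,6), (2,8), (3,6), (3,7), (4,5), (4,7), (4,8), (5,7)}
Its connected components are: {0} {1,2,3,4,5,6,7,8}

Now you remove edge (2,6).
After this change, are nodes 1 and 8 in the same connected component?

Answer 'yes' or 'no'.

Initial components: {0} {1,2,3,4,5,6,7,8}
Removing edge (2,6): not a bridge — component count unchanged at 2.
New components: {0} {1,2,3,4,5,6,7,8}
Are 1 and 8 in the same component? yes

Answer: yes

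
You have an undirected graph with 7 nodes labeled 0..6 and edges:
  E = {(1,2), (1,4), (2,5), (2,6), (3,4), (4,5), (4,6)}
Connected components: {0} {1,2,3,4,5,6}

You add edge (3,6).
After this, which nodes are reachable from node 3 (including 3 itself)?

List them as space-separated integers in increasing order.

Answer: 1 2 3 4 5 6

Derivation:
Before: nodes reachable from 3: {1,2,3,4,5,6}
Adding (3,6): both endpoints already in same component. Reachability from 3 unchanged.
After: nodes reachable from 3: {1,2,3,4,5,6}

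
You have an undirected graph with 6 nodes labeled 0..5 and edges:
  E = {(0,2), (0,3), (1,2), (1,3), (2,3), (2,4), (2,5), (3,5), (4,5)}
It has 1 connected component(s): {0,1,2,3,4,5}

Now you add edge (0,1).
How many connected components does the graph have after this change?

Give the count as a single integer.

Answer: 1

Derivation:
Initial component count: 1
Add (0,1): endpoints already in same component. Count unchanged: 1.
New component count: 1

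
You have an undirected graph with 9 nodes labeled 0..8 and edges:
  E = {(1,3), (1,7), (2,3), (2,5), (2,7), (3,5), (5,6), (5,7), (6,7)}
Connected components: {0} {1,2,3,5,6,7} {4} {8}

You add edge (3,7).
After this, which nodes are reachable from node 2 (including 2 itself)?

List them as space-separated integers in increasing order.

Before: nodes reachable from 2: {1,2,3,5,6,7}
Adding (3,7): both endpoints already in same component. Reachability from 2 unchanged.
After: nodes reachable from 2: {1,2,3,5,6,7}

Answer: 1 2 3 5 6 7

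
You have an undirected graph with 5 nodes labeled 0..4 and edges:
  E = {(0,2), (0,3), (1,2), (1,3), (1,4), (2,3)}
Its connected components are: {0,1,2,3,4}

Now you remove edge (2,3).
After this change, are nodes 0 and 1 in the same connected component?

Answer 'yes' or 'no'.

Initial components: {0,1,2,3,4}
Removing edge (2,3): not a bridge — component count unchanged at 1.
New components: {0,1,2,3,4}
Are 0 and 1 in the same component? yes

Answer: yes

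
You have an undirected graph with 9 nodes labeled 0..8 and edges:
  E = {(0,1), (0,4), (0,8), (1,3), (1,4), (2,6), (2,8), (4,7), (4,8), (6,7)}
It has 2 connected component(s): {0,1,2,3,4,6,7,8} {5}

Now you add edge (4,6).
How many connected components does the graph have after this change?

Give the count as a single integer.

Initial component count: 2
Add (4,6): endpoints already in same component. Count unchanged: 2.
New component count: 2

Answer: 2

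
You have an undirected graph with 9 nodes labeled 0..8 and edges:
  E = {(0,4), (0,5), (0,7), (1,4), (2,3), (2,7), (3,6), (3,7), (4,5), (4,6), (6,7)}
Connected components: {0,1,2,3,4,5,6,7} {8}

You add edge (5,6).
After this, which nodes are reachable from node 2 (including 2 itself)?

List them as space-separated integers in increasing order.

Before: nodes reachable from 2: {0,1,2,3,4,5,6,7}
Adding (5,6): both endpoints already in same component. Reachability from 2 unchanged.
After: nodes reachable from 2: {0,1,2,3,4,5,6,7}

Answer: 0 1 2 3 4 5 6 7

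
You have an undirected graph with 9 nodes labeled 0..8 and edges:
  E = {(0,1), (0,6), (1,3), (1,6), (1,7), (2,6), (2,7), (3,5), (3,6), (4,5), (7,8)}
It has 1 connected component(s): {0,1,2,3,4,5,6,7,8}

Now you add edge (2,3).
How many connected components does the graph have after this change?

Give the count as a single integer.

Answer: 1

Derivation:
Initial component count: 1
Add (2,3): endpoints already in same component. Count unchanged: 1.
New component count: 1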